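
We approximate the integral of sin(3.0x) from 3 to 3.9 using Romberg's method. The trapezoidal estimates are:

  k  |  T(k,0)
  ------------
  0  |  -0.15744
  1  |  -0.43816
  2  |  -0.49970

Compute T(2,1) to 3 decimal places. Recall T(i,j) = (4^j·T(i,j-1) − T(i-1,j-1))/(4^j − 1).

-0.520

Richardson extrapolation on the trapezoidal column (denominator 4−1=3):
T(2,1) = (4·(-0.49970) − (-0.43816)) / 3 = -0.52021
(Column j=1 coincides with Simpson's rule on the same nodes.)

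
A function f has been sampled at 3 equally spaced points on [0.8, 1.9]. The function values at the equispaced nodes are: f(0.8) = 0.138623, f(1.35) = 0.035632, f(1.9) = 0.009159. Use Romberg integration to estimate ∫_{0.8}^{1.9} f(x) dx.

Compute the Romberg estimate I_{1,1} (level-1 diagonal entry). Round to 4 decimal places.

I_{0,0} (trapezoid, 1 panel, h=1.1000): 0.081280
I_{1,0} (trapezoid, 2 panels, h=0.5500): 0.060238
I_{1,1} = 0.060238 + (0.060238 − 0.081280)/3 = 0.053224

0.0532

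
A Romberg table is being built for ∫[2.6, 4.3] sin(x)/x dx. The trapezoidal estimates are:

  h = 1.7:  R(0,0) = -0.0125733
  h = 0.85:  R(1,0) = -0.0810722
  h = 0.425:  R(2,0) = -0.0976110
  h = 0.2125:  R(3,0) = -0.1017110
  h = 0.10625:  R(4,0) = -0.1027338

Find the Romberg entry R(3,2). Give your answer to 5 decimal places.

Richardson extrapolation on the trapezoidal column (denominator 4−1=3):
R(2,1) = (4·(-0.0976110) − (-0.0810722)) / 3 = -0.1031239
R(3,1) = (4·(-0.1017110) − (-0.0976110)) / 3 = -0.1030777
R(3,2) = -0.1030777 + (-0.1030777 − (-0.1031239))/15 = -0.1030746
(Column j=1 coincides with Simpson's rule on the same nodes.)

-0.10307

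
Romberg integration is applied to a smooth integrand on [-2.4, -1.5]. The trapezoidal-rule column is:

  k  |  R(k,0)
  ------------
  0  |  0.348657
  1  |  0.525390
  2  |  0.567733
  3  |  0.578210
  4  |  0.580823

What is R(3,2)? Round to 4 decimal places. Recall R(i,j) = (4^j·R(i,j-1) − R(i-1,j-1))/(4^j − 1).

Richardson extrapolation on the trapezoidal column (denominator 4−1=3):
R(2,1) = (4·0.567733 − 0.525390) / 3 = 0.581847
R(3,1) = (4·0.578210 − 0.567733) / 3 = 0.581702
R(3,2) = (16·0.581702 − 0.581847) / 15 = 0.581692

0.5817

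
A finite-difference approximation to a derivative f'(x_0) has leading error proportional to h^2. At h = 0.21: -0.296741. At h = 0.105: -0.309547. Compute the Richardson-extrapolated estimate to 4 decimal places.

-0.3138

Extrapolated value = (4·A(h/2) − A(h)) / (4 − 1)
= (4·(-0.309547) − (-0.296741)) / 3
= -0.941447 / 3 = -0.313816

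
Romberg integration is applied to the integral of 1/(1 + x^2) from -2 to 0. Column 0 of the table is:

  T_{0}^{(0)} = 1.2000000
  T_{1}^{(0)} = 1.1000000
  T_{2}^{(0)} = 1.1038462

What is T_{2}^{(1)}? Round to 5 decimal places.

Richardson extrapolation on the trapezoidal column (denominator 4−1=3):
T_{2}^{(1)} = 1.1038462 + (1.1038462 − 1.1000000)/3 = 1.1051283
(Column j=1 coincides with Simpson's rule on the same nodes.)

1.10513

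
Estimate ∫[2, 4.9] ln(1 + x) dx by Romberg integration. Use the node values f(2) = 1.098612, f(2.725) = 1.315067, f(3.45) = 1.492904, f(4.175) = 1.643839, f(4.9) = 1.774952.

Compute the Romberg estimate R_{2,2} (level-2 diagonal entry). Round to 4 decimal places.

4.2764

R_{0,0} (trapezoid, 1 panel, h=2.9000): 4.166668
R_{1,0} (trapezoid, 2 panels, h=1.4500): 4.248045
R_{2,0} (trapezoid, 4 panels, h=0.7250): 4.269229
R_{1,1} = 4.248045 + (4.248045 − 4.166668)/3 = 4.275171
R_{2,1} = 4.269229 + (4.269229 − 4.248045)/3 = 4.276290
R_{2,2} = 4.276290 + (4.276290 − 4.275171)/15 = 4.276365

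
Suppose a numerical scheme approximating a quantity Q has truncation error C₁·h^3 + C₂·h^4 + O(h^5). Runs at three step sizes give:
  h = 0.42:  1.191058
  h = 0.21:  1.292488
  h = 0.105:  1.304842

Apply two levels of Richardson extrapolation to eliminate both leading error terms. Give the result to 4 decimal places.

1.3066

First eliminate the h^3 term (factor 2^3 = 8):
  B₁ = (8·1.292488 − 1.191058)/7 = 1.306978
  B₂ = (8·1.304842 − 1.292488)/7 = 1.306607
Then eliminate the h^4 term (factor 2^4 = 16):
  (16·1.306607 − 1.306978)/15 = 1.306582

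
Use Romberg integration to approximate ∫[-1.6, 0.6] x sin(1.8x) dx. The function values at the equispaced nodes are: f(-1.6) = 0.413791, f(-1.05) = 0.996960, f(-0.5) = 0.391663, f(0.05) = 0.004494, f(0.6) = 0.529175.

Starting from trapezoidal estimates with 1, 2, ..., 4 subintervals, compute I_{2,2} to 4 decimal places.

1.0596

I_{0,0} (trapezoid, 1 panel, h=2.2000): 1.037263
I_{1,0} (trapezoid, 2 panels, h=1.1000): 0.949461
I_{2,0} (trapezoid, 4 panels, h=0.5500): 1.025530
I_{1,1} = 0.949461 + (0.949461 − 1.037263)/3 = 0.920194
I_{2,1} = 1.025530 + (1.025530 − 0.949461)/3 = 1.050886
I_{2,2} = 1.050886 + (1.050886 − 0.920194)/15 = 1.059599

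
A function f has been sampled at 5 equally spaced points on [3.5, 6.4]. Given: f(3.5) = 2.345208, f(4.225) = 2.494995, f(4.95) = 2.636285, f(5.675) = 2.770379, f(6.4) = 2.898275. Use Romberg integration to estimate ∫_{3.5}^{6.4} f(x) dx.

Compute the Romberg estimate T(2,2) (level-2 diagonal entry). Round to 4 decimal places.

T(0,0) (trapezoid, 1 panel, h=2.9000): 7.603050
T(1,0) (trapezoid, 2 panels, h=1.4500): 7.624138
T(2,0) (trapezoid, 4 panels, h=0.7250): 7.629465
T(1,1) = 7.624138 + (7.624138 − 7.603050)/3 = 7.631167
T(2,1) = 7.629465 + (7.629465 − 7.624138)/3 = 7.631241
T(2,2) = 7.631241 + (7.631241 − 7.631167)/15 = 7.631246

7.6312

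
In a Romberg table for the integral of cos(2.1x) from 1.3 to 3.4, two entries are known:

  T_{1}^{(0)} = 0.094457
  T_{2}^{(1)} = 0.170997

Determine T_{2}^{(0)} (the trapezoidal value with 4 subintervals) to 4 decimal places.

From T_{2}^{(1)} = (4·T_{2}^{(0)} − T_{1}^{(0)})/3, solve for T_{2}^{(0)}:
4·T_{2}^{(0)} = 3·0.170997 + 0.094457 = 0.607448
T_{2}^{(0)} = 0.151862

0.1519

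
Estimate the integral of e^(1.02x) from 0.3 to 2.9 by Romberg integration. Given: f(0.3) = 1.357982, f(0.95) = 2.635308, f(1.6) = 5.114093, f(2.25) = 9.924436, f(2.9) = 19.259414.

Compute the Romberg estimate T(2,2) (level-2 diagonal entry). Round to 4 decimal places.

T(0,0) (trapezoid, 1 panel, h=2.6000): 26.802615
T(1,0) (trapezoid, 2 panels, h=1.3000): 20.049628
T(2,0) (trapezoid, 4 panels, h=0.6500): 18.188648
T(1,1) = 20.049628 + (20.049628 − 26.802615)/3 = 17.798632
T(2,1) = 18.188648 + (18.188648 − 20.049628)/3 = 17.568321
T(2,2) = 17.568321 + (17.568321 − 17.798632)/15 = 17.552967

17.5530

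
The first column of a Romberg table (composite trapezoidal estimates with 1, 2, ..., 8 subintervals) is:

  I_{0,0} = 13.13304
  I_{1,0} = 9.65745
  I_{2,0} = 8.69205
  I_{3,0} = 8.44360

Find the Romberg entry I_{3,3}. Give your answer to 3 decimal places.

8.360

Richardson extrapolation on the trapezoidal column (denominator 4−1=3):
I_{1,1} = 9.65745 + (9.65745 − 13.13304)/3 = 8.49892
I_{2,1} = 8.69205 + (8.69205 − 9.65745)/3 = 8.37025
I_{3,1} = (4·8.44360 − 8.69205) / 3 = 8.36078
I_{2,2} = (16·8.37025 − 8.49892) / 15 = 8.36167
I_{3,2} = 8.36078 + (8.36078 − 8.37025)/15 = 8.36015
I_{3,3} = 8.36015 + (8.36015 − 8.36167)/63 = 8.36013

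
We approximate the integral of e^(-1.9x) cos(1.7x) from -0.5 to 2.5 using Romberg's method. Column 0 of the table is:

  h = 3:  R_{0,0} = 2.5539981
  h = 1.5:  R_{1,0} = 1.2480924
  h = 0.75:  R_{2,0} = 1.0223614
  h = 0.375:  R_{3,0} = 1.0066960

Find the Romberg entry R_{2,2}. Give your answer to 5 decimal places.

0.95607

R_{1,1} = 1.2480924 + (1.2480924 − 2.5539981)/3 = 0.8127905
R_{2,1} = (4·1.0223614 − 1.2480924) / 3 = 0.9471177
R_{2,2} = (16·0.9471177 − 0.8127905) / 15 = 0.9560728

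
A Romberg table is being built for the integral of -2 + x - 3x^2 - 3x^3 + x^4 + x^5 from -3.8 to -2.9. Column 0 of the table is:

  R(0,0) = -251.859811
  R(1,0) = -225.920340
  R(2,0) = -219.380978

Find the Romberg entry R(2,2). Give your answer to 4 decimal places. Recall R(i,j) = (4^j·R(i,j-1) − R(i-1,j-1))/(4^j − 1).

Richardson extrapolation on the trapezoidal column (denominator 4−1=3):
R(1,1) = (4·(-225.920340) − (-251.859811)) / 3 = -217.273850
R(2,1) = -219.380978 + (-219.380978 − (-225.920340))/3 = -217.201191
R(2,2) = (16·(-217.201191) − (-217.273850)) / 15 = -217.196347

-217.1963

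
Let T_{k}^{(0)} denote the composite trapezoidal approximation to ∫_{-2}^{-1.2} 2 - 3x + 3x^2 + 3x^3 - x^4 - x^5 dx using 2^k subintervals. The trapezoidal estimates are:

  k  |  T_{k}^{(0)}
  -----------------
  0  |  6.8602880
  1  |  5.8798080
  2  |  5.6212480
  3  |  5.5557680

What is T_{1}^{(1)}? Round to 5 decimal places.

5.55298

T_{1}^{(1)} = 5.8798080 + (5.8798080 − 6.8602880)/3 = 5.5529813
(Column j=1 coincides with Simpson's rule on the same nodes.)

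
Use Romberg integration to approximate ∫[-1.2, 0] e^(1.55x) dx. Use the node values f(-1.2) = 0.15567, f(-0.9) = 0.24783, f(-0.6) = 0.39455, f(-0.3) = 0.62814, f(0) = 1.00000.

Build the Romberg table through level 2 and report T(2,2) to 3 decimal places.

T(0,0) (trapezoid, 1 panel, h=1.2000): 0.69340
T(1,0) (trapezoid, 2 panels, h=0.6000): 0.58343
T(2,0) (trapezoid, 4 panels, h=0.3000): 0.55451
T(1,1) = 0.58343 + (0.58343 − 0.69340)/3 = 0.54677
T(2,1) = 0.55451 + (0.55451 − 0.58343)/3 = 0.54487
T(2,2) = 0.54487 + (0.54487 − 0.54677)/15 = 0.54474

0.545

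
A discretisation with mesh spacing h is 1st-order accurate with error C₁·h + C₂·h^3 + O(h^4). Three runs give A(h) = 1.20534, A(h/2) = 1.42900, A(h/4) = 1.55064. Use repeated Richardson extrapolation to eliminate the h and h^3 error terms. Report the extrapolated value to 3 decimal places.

1.675

First eliminate the h term (factor 2^1 = 2):
  B₁ = (2·1.42900 − 1.20534)/1 = 1.65266
  B₂ = (2·1.55064 − 1.42900)/1 = 1.67228
Then eliminate the h^3 term (factor 2^3 = 8):
  (8·1.67228 − 1.65266)/7 = 1.67508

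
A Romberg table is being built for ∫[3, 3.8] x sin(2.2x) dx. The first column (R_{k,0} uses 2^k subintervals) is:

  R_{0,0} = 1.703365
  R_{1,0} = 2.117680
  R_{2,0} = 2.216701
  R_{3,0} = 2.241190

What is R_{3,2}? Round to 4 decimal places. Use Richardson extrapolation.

2.2493

Richardson extrapolation on the trapezoidal column (denominator 4−1=3):
R_{2,1} = (4·2.216701 − 2.117680) / 3 = 2.249708
R_{3,1} = 2.241190 + (2.241190 − 2.216701)/3 = 2.249353
R_{3,2} = 2.249353 + (2.249353 − 2.249708)/15 = 2.249329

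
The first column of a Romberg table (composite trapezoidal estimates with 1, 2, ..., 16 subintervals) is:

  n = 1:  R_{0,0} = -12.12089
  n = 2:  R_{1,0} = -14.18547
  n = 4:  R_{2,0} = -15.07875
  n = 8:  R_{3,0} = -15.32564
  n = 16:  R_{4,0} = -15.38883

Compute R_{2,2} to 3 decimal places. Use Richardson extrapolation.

R_{1,1} = (4·(-14.18547) − (-12.12089)) / 3 = -14.87366
R_{2,1} = (4·(-15.07875) − (-14.18547)) / 3 = -15.37651
R_{2,2} = -15.37651 + (-15.37651 − (-14.87366))/15 = -15.41003

-15.410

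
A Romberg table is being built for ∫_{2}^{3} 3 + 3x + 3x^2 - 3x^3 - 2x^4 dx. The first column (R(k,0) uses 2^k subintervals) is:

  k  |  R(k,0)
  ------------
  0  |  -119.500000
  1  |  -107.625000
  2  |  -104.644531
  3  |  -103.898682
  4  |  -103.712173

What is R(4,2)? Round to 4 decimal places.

R(3,1) = -103.898682 + (-103.898682 − (-104.644531))/3 = -103.650066
R(4,1) = -103.712173 + (-103.712173 − (-103.898682))/3 = -103.650003
R(4,2) = (16·(-103.650003) − (-103.650066)) / 15 = -103.649999

-103.6500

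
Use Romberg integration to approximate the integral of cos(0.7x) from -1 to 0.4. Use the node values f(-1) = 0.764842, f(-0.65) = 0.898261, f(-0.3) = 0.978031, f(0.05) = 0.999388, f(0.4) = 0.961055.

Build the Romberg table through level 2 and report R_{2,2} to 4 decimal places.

R_{0,0} (trapezoid, 1 panel, h=1.4000): 1.208128
R_{1,0} (trapezoid, 2 panels, h=0.7000): 1.288686
R_{2,0} (trapezoid, 4 panels, h=0.3500): 1.308520
R_{1,1} = 1.288686 + (1.288686 − 1.208128)/3 = 1.315539
R_{2,1} = 1.308520 + (1.308520 − 1.288686)/3 = 1.315131
R_{2,2} = 1.315131 + (1.315131 − 1.315539)/15 = 1.315104

1.3151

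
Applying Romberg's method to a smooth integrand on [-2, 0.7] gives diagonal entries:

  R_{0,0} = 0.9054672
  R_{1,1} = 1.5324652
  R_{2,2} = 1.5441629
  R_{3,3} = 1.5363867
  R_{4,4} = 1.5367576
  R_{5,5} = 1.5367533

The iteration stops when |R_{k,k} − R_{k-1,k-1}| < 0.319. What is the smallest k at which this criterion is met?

|R_{1,1} − R_{0,0}| = 0.6269980 ≥ 0.319
|R_{2,2} − R_{1,1}| = 0.0116977 < 0.319

k = 2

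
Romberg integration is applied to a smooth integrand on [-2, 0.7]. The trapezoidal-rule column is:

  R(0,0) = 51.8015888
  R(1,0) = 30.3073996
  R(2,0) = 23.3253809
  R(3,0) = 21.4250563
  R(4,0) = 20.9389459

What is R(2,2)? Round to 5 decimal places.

20.85507

Richardson extrapolation on the trapezoidal column (denominator 4−1=3):
R(1,1) = (4·30.3073996 − 51.8015888) / 3 = 23.1426699
R(2,1) = (4·23.3253809 − 30.3073996) / 3 = 20.9980413
R(2,2) = (16·20.9980413 − 23.1426699) / 15 = 20.8550661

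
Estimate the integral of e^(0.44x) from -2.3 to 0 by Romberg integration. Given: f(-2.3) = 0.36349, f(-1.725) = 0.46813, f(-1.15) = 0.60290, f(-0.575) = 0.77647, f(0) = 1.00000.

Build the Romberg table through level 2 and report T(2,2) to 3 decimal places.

T(0,0) (trapezoid, 1 panel, h=2.3000): 1.56801
T(1,0) (trapezoid, 2 panels, h=1.1500): 1.47734
T(2,0) (trapezoid, 4 panels, h=0.5750): 1.45432
T(1,1) = 1.47734 + (1.47734 − 1.56801)/3 = 1.44712
T(2,1) = 1.45432 + (1.45432 − 1.47734)/3 = 1.44665
T(2,2) = 1.44665 + (1.44665 − 1.44712)/15 = 1.44662

1.447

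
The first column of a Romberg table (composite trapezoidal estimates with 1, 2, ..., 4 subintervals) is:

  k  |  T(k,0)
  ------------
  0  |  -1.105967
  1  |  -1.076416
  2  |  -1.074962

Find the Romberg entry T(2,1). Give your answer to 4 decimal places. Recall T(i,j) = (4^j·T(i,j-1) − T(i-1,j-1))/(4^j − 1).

-1.0745

Richardson extrapolation on the trapezoidal column (denominator 4−1=3):
T(2,1) = -1.074962 + (-1.074962 − (-1.076416))/3 = -1.074477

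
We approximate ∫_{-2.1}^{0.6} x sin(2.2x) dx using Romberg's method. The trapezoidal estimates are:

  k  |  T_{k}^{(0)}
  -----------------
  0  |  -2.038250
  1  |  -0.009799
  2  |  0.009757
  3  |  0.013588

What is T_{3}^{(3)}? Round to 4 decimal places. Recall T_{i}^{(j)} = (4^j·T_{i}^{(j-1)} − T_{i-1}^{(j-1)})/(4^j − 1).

T_{1}^{(1)} = -0.009799 + (-0.009799 − (-2.038250))/3 = 0.666351
T_{2}^{(1)} = (4·0.009757 − (-0.009799)) / 3 = 0.016276
T_{3}^{(1)} = (4·0.013588 − 0.009757) / 3 = 0.014865
T_{2}^{(2)} = 0.016276 + (0.016276 − 0.666351)/15 = -0.027062
T_{3}^{(2)} = (16·0.014865 − 0.016276) / 15 = 0.014771
T_{3}^{(3)} = 0.014771 + (0.014771 − (-0.027062))/63 = 0.015435

0.0154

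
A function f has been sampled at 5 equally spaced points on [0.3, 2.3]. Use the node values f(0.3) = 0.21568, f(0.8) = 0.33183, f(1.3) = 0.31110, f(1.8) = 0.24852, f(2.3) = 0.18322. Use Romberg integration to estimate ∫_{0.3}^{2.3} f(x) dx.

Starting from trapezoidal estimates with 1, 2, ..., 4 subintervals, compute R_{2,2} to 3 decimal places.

0.558

R_{0,0} (trapezoid, 1 panel, h=2.0000): 0.39890
R_{1,0} (trapezoid, 2 panels, h=1.0000): 0.51055
R_{2,0} (trapezoid, 4 panels, h=0.5000): 0.54545
R_{1,1} = 0.51055 + (0.51055 − 0.39890)/3 = 0.54777
R_{2,1} = 0.54545 + (0.54545 − 0.51055)/3 = 0.55708
R_{2,2} = 0.55708 + (0.55708 − 0.54777)/15 = 0.55770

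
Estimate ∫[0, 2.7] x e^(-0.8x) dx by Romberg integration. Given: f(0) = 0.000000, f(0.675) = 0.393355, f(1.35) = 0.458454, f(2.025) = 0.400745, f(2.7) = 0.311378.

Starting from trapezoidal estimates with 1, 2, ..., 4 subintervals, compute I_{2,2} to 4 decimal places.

I_{0,0} (trapezoid, 1 panel, h=2.7000): 0.420360
I_{1,0} (trapezoid, 2 panels, h=1.3500): 0.829093
I_{2,0} (trapezoid, 4 panels, h=0.6750): 0.950564
I_{1,1} = 0.829093 + (0.829093 − 0.420360)/3 = 0.965337
I_{2,1} = 0.950564 + (0.950564 − 0.829093)/3 = 0.991054
I_{2,2} = 0.991054 + (0.991054 − 0.965337)/15 = 0.992768

0.9928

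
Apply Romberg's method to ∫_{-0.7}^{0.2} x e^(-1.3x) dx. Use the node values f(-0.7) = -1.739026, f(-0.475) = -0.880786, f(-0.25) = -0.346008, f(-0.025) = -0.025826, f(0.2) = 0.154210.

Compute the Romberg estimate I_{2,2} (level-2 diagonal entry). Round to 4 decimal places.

-0.4426

I_{0,0} (trapezoid, 1 panel, h=0.9000): -0.713167
I_{1,0} (trapezoid, 2 panels, h=0.4500): -0.512287
I_{2,0} (trapezoid, 4 panels, h=0.2250): -0.460131
I_{1,1} = -0.512287 + (-0.512287 − (-0.713167))/3 = -0.445327
I_{2,1} = -0.460131 + (-0.460131 − (-0.512287))/3 = -0.442746
I_{2,2} = -0.442746 + (-0.442746 − (-0.445327))/15 = -0.442574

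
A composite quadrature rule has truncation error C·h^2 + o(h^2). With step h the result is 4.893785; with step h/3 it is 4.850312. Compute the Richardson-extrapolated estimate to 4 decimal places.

4.8449

The leading error scales as h^2; refining by a factor of 3 reduces it by 3^2 = 9.
Extrapolated value = (9·A(h/3) − A(h)) / (9 − 1)
= (9·4.850312 − 4.893785) / 8
= 38.759023 / 8 = 4.844878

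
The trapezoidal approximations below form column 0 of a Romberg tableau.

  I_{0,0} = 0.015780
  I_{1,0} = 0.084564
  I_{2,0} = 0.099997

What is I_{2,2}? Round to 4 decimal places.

0.1050

Richardson extrapolation on the trapezoidal column (denominator 4−1=3):
I_{1,1} = (4·0.084564 − 0.015780) / 3 = 0.107492
I_{2,1} = 0.099997 + (0.099997 − 0.084564)/3 = 0.105141
I_{2,2} = 0.105141 + (0.105141 − 0.107492)/15 = 0.104984
(Column j=1 coincides with Simpson's rule on the same nodes.)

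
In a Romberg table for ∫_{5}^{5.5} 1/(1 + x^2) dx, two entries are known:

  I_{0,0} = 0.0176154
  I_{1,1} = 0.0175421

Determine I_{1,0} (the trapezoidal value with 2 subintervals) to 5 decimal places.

From I_{1,1} = (4·I_{1,0} − I_{0,0})/3, solve for I_{1,0}:
4·I_{1,0} = 3·0.0175421 + 0.0176154 = 0.0702417
I_{1,0} = 0.0175604

0.01756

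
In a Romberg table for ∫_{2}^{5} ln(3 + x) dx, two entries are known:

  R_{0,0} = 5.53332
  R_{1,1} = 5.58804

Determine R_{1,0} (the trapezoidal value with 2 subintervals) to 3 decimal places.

5.574

From R_{1,1} = (4·R_{1,0} − R_{0,0})/3, solve for R_{1,0}:
4·R_{1,0} = 3·5.58804 + 5.53332 = 22.29744
R_{1,0} = 5.57436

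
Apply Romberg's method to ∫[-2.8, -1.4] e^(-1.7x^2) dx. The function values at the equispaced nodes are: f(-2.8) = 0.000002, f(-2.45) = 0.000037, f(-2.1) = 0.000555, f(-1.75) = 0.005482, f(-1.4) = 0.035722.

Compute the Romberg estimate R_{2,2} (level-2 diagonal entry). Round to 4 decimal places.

R_{0,0} (trapezoid, 1 panel, h=1.4000): 0.025007
R_{1,0} (trapezoid, 2 panels, h=0.7000): 0.012892
R_{2,0} (trapezoid, 4 panels, h=0.3500): 0.008378
R_{1,1} = 0.012892 + (0.012892 − 0.025007)/3 = 0.008854
R_{2,1} = 0.008378 + (0.008378 − 0.012892)/3 = 0.006873
R_{2,2} = 0.006873 + (0.006873 − 0.008854)/15 = 0.006741

0.0067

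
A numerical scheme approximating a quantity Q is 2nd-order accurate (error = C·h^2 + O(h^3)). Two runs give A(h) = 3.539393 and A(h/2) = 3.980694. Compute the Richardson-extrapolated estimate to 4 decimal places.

4.1278

The leading error scales as h^2; refining by a factor of 2 reduces it by 2^2 = 4.
Extrapolated value = (4·A(h/2) − A(h)) / (4 − 1)
= (4·3.980694 − 3.539393) / 3
= 12.383383 / 3 = 4.127794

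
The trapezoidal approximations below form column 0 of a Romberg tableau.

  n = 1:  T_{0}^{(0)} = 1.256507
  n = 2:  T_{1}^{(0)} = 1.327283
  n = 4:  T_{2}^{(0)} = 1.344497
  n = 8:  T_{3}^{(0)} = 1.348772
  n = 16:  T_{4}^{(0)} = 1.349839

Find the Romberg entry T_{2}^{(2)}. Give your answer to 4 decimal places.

1.3502

T_{1}^{(1)} = (4·1.327283 − 1.256507) / 3 = 1.350875
T_{2}^{(1)} = (4·1.344497 − 1.327283) / 3 = 1.350235
T_{2}^{(2)} = 1.350235 + (1.350235 − 1.350875)/15 = 1.350192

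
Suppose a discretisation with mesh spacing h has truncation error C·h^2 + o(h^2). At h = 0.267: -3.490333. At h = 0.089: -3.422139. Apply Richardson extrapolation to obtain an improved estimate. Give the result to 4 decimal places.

Extrapolated value = (9·A(h/3) − A(h)) / (9 − 1)
= (9·(-3.422139) − (-3.490333)) / 8
= -27.308918 / 8 = -3.413615

-3.4136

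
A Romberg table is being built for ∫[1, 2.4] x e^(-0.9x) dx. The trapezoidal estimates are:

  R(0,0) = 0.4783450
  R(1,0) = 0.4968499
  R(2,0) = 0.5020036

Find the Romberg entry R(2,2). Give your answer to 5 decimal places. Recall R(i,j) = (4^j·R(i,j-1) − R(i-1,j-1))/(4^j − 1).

0.50377

R(1,1) = 0.4968499 + (0.4968499 − 0.4783450)/3 = 0.5030182
R(2,1) = 0.5020036 + (0.5020036 − 0.4968499)/3 = 0.5037215
R(2,2) = (16·0.5037215 − 0.5030182) / 15 = 0.5037684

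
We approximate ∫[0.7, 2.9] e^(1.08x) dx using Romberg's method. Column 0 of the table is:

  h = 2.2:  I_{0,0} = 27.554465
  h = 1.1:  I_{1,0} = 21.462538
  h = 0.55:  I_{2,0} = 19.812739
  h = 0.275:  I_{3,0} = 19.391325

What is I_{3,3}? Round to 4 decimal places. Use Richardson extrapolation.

I_{1,1} = (4·21.462538 − 27.554465) / 3 = 19.431896
I_{2,1} = (4·19.812739 − 21.462538) / 3 = 19.262806
I_{3,1} = 19.391325 + (19.391325 − 19.812739)/3 = 19.250854
I_{2,2} = (16·19.262806 − 19.431896) / 15 = 19.251533
I_{3,2} = 19.250854 + (19.250854 − 19.262806)/15 = 19.250057
I_{3,3} = 19.250057 + (19.250057 − 19.251533)/63 = 19.250034

19.2500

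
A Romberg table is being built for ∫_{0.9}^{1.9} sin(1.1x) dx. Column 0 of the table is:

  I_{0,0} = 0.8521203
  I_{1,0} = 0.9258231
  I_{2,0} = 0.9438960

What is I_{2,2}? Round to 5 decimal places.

Richardson extrapolation on the trapezoidal column (denominator 4−1=3):
I_{1,1} = (4·0.9258231 − 0.8521203) / 3 = 0.9503907
I_{2,1} = 0.9438960 + (0.9438960 − 0.9258231)/3 = 0.9499203
I_{2,2} = (16·0.9499203 − 0.9503907) / 15 = 0.9498889

0.94989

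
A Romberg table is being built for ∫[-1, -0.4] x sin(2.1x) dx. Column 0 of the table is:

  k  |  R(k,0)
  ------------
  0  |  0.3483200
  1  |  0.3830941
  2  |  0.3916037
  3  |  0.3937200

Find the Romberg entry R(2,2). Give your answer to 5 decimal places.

Richardson extrapolation on the trapezoidal column (denominator 4−1=3):
R(1,1) = 0.3830941 + (0.3830941 − 0.3483200)/3 = 0.3946855
R(2,1) = (4·0.3916037 − 0.3830941) / 3 = 0.3944402
R(2,2) = (16·0.3944402 − 0.3946855) / 15 = 0.3944238

0.39442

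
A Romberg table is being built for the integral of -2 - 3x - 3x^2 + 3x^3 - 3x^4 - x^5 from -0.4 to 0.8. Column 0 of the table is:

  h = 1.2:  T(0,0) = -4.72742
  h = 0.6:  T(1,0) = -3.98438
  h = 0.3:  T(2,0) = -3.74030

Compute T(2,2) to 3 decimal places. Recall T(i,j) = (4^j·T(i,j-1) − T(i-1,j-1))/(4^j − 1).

-3.654

Richardson extrapolation on the trapezoidal column (denominator 4−1=3):
T(1,1) = -3.98438 + (-3.98438 − (-4.72742))/3 = -3.73670
T(2,1) = -3.74030 + (-3.74030 − (-3.98438))/3 = -3.65894
T(2,2) = -3.65894 + (-3.65894 − (-3.73670))/15 = -3.65376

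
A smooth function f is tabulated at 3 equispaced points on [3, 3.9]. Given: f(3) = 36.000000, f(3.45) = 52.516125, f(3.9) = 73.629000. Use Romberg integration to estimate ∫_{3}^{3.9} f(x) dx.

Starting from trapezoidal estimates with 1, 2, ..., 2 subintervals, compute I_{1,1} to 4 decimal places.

I_{0,0} (trapezoid, 1 panel, h=0.9000): 49.333050
I_{1,0} (trapezoid, 2 panels, h=0.4500): 48.298781
I_{1,1} = 48.298781 + (48.298781 − 49.333050)/3 = 47.954025

47.9540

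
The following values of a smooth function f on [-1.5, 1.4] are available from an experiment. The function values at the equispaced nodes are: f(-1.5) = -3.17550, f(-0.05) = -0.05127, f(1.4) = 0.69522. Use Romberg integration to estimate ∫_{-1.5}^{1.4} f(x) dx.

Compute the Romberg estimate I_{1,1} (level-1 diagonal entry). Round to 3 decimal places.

I_{0,0} (trapezoid, 1 panel, h=2.9000): -3.59641
I_{1,0} (trapezoid, 2 panels, h=1.4500): -1.87254
I_{1,1} = -1.87254 + (-1.87254 − (-3.59641))/3 = -1.29792

-1.298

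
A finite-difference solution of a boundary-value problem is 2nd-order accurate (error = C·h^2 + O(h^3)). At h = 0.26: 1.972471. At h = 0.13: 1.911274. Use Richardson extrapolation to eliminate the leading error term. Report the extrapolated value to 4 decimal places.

Extrapolated value = (4·A(h/2) − A(h)) / (4 − 1)
= (4·1.911274 − 1.972471) / 3
= 5.672625 / 3 = 1.890875

1.8909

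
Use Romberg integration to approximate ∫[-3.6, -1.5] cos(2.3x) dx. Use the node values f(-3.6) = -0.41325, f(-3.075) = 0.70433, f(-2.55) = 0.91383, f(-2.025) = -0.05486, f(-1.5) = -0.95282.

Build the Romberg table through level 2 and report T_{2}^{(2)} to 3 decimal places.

T_{0}^{(0)} (trapezoid, 1 panel, h=2.1000): -1.43437
T_{1}^{(0)} (trapezoid, 2 panels, h=1.0500): 0.24233
T_{2}^{(0)} (trapezoid, 4 panels, h=0.5250): 0.46214
T_{1}^{(1)} = 0.24233 + (0.24233 − (-1.43437))/3 = 0.80123
T_{2}^{(1)} = 0.46214 + (0.46214 − 0.24233)/3 = 0.53541
T_{2}^{(2)} = 0.53541 + (0.53541 − 0.80123)/15 = 0.51769

0.518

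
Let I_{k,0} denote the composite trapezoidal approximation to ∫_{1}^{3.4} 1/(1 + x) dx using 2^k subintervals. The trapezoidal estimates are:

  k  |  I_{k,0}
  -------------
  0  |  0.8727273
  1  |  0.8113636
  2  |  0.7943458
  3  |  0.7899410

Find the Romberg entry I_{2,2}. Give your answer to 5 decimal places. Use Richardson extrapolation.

0.78852

Richardson extrapolation on the trapezoidal column (denominator 4−1=3):
I_{1,1} = (4·0.8113636 − 0.8727273) / 3 = 0.7909090
I_{2,1} = (4·0.7943458 − 0.8113636) / 3 = 0.7886732
I_{2,2} = (16·0.7886732 − 0.7909090) / 15 = 0.7885241
(Column j=1 coincides with Simpson's rule on the same nodes.)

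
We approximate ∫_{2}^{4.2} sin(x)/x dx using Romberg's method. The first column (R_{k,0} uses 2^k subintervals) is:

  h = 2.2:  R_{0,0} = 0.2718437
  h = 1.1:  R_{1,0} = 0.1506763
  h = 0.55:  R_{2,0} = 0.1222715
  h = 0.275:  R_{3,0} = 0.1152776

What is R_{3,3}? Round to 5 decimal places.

0.11296

Richardson extrapolation on the trapezoidal column (denominator 4−1=3):
R_{1,1} = 0.1506763 + (0.1506763 − 0.2718437)/3 = 0.1102872
R_{2,1} = (4·0.1222715 − 0.1506763) / 3 = 0.1128032
R_{3,1} = 0.1152776 + (0.1152776 − 0.1222715)/3 = 0.1129463
R_{2,2} = (16·0.1128032 − 0.1102872) / 15 = 0.1129709
R_{3,2} = 0.1129463 + (0.1129463 − 0.1128032)/15 = 0.1129558
R_{3,3} = (64·0.1129558 − 0.1129709) / 63 = 0.1129556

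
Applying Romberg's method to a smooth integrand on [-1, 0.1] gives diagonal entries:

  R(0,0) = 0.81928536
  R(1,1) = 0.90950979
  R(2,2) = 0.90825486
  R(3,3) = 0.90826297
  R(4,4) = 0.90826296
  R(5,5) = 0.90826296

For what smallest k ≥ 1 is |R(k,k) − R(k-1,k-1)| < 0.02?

k = 2

|R(1,1) − R(0,0)| = 0.09022443 ≥ 0.02
|R(2,2) − R(1,1)| = 0.00125493 < 0.02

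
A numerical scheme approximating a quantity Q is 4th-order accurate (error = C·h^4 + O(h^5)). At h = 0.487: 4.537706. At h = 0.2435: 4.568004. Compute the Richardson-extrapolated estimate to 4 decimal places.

The leading error scales as h^4; refining by a factor of 2 reduces it by 2^4 = 16.
Extrapolated value = (16·A(h/2) − A(h)) / (16 − 1)
= (16·4.568004 − 4.537706) / 15
= 68.550358 / 15 = 4.570024

4.5700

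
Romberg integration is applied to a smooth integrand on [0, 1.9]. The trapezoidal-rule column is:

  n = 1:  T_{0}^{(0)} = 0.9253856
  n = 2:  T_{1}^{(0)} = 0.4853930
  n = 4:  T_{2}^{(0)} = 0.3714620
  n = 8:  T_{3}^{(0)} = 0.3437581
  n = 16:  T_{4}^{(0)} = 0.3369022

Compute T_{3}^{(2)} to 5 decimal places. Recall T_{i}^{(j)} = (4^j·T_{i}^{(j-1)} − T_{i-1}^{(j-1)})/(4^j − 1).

0.33459

Richardson extrapolation on the trapezoidal column (denominator 4−1=3):
T_{2}^{(1)} = (4·0.3714620 − 0.4853930) / 3 = 0.3334850
T_{3}^{(1)} = (4·0.3437581 − 0.3714620) / 3 = 0.3345235
T_{3}^{(2)} = (16·0.3345235 − 0.3334850) / 15 = 0.3345927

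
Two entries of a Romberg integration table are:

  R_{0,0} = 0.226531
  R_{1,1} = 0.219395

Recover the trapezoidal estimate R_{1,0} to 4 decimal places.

0.2212

From R_{1,1} = (4·R_{1,0} − R_{0,0})/3, solve for R_{1,0}:
4·R_{1,0} = 3·0.219395 + 0.226531 = 0.884716
R_{1,0} = 0.221179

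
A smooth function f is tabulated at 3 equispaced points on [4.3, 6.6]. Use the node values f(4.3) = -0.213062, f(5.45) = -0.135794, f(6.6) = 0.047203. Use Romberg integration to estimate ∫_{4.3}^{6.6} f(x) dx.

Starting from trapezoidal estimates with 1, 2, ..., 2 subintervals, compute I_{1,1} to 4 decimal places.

-0.2718

I_{0,0} (trapezoid, 1 panel, h=2.3000): -0.190738
I_{1,0} (trapezoid, 2 panels, h=1.1500): -0.251532
I_{1,1} = -0.251532 + (-0.251532 − (-0.190738))/3 = -0.271797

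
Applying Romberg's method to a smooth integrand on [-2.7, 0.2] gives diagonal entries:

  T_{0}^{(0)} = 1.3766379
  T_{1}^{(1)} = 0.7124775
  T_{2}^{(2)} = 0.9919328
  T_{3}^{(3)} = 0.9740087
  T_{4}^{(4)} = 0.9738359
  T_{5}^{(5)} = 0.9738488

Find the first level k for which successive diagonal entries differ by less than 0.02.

|T_{1}^{(1)} − T_{0}^{(0)}| = 0.6641604 ≥ 0.02
|T_{2}^{(2)} − T_{1}^{(1)}| = 0.2794553 ≥ 0.02
|T_{3}^{(3)} − T_{2}^{(2)}| = 0.0179241 < 0.02

k = 3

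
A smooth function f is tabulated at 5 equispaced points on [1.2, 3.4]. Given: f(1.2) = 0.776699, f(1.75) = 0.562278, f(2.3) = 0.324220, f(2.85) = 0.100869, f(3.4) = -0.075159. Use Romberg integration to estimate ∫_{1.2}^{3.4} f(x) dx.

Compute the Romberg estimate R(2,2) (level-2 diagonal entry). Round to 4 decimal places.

0.7339

R(0,0) (trapezoid, 1 panel, h=2.2000): 0.771694
R(1,0) (trapezoid, 2 panels, h=1.1000): 0.742489
R(2,0) (trapezoid, 4 panels, h=0.5500): 0.735975
R(1,1) = 0.742489 + (0.742489 − 0.771694)/3 = 0.732754
R(2,1) = 0.735975 + (0.735975 − 0.742489)/3 = 0.733804
R(2,2) = 0.733804 + (0.733804 − 0.732754)/15 = 0.733874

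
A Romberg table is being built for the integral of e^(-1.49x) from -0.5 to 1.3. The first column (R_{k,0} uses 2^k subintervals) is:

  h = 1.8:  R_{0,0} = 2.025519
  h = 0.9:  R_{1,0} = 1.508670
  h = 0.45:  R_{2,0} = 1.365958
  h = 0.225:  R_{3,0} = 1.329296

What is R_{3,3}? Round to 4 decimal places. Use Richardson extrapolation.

R_{1,1} = (4·1.508670 − 2.025519) / 3 = 1.336387
R_{2,1} = (4·1.365958 − 1.508670) / 3 = 1.318387
R_{3,1} = (4·1.329296 − 1.365958) / 3 = 1.317075
R_{2,2} = 1.318387 + (1.318387 − 1.336387)/15 = 1.317187
R_{3,2} = 1.317075 + (1.317075 − 1.318387)/15 = 1.316988
R_{3,3} = 1.316988 + (1.316988 − 1.317187)/63 = 1.316985
(Column j=1 coincides with Simpson's rule on the same nodes.)

1.3170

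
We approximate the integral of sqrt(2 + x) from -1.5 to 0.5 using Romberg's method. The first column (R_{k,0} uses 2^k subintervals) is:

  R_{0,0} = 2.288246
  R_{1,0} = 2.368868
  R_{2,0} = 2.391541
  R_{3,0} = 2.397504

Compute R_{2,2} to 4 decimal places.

2.3993

R_{1,1} = (4·2.368868 − 2.288246) / 3 = 2.395742
R_{2,1} = 2.391541 + (2.391541 − 2.368868)/3 = 2.399099
R_{2,2} = 2.399099 + (2.399099 − 2.395742)/15 = 2.399323
(Column j=1 coincides with Simpson's rule on the same nodes.)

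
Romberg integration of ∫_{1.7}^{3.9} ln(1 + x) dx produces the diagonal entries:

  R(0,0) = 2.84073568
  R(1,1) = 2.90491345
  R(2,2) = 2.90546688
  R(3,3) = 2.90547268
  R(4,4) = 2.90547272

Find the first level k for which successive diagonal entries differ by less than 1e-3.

|R(1,1) − R(0,0)| = 0.06417777 ≥ 1e-3
|R(2,2) − R(1,1)| = 0.00055343 < 1e-3

k = 2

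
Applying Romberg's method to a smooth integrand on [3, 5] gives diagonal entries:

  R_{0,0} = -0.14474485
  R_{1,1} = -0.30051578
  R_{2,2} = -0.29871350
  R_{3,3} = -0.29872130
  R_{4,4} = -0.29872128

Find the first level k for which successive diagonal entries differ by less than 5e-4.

|R_{1,1} − R_{0,0}| = 0.15577093 ≥ 5e-4
|R_{2,2} − R_{1,1}| = 0.00180228 ≥ 5e-4
|R_{3,3} − R_{2,2}| = 0.00000780 < 5e-4

k = 3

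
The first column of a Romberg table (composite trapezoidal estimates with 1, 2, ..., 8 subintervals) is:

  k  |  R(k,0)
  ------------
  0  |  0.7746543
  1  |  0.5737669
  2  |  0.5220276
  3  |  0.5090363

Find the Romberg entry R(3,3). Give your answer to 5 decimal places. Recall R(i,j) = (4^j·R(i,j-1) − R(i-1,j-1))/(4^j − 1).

R(1,1) = (4·0.5737669 − 0.7746543) / 3 = 0.5068044
R(2,1) = (4·0.5220276 − 0.5737669) / 3 = 0.5047812
R(3,1) = (4·0.5090363 − 0.5220276) / 3 = 0.5047059
R(2,2) = (16·0.5047812 − 0.5068044) / 15 = 0.5046463
R(3,2) = (16·0.5047059 − 0.5047812) / 15 = 0.5047009
R(3,3) = (64·0.5047009 − 0.5046463) / 63 = 0.5047018

0.50470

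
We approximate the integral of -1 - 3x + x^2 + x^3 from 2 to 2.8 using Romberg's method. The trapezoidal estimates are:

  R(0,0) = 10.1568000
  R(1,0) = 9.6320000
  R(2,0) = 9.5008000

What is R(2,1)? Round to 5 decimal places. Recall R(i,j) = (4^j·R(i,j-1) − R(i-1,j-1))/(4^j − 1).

R(2,1) = 9.5008000 + (9.5008000 − 9.6320000)/3 = 9.4570667

9.45707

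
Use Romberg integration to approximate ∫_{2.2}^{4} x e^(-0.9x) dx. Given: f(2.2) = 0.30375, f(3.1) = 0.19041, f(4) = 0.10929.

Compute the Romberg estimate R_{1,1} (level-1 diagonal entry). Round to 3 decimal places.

R_{0,0} (trapezoid, 1 panel, h=1.8000): 0.37174
R_{1,0} (trapezoid, 2 panels, h=0.9000): 0.35724
R_{1,1} = 0.35724 + (0.35724 − 0.37174)/3 = 0.35241

0.352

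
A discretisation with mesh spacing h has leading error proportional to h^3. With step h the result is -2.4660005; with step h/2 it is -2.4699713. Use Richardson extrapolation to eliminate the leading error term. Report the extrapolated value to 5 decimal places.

-2.47054

Extrapolated value = (8·A(h/2) − A(h)) / (8 − 1)
= (8·(-2.4699713) − (-2.4660005)) / 7
= -17.2937699 / 7 = -2.4705386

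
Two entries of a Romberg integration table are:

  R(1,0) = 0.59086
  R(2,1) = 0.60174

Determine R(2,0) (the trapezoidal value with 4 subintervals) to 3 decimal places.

0.599

From R(2,1) = (4·R(2,0) − R(1,0))/3, solve for R(2,0):
4·R(2,0) = 3·0.60174 + 0.59086 = 2.39608
R(2,0) = 0.59902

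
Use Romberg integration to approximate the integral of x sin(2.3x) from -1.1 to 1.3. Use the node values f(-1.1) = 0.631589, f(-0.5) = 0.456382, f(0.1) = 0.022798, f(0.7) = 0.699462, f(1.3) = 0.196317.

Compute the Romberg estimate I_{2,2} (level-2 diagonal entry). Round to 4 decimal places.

I_{0,0} (trapezoid, 1 panel, h=2.4000): 0.993487
I_{1,0} (trapezoid, 2 panels, h=1.2000): 0.524101
I_{2,0} (trapezoid, 4 panels, h=0.6000): 0.955557
I_{1,1} = 0.524101 + (0.524101 − 0.993487)/3 = 0.367639
I_{2,1} = 0.955557 + (0.955557 − 0.524101)/3 = 1.099376
I_{2,2} = 1.099376 + (1.099376 − 0.367639)/15 = 1.148158

1.1482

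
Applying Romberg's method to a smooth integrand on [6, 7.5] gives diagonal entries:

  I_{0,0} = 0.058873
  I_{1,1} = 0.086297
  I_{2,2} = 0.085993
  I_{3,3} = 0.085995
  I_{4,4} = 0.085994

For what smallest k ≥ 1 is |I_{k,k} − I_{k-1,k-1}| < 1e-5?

k = 3

|I_{1,1} − I_{0,0}| = 0.027424 ≥ 1e-5
|I_{2,2} − I_{1,1}| = 0.000304 ≥ 1e-5
|I_{3,3} − I_{2,2}| = 0.000002 < 1e-5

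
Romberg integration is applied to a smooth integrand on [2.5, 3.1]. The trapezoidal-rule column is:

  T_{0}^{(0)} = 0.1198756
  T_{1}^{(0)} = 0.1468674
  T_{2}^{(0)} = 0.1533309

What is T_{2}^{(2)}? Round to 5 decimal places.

Richardson extrapolation on the trapezoidal column (denominator 4−1=3):
T_{1}^{(1)} = 0.1468674 + (0.1468674 − 0.1198756)/3 = 0.1558647
T_{2}^{(1)} = 0.1533309 + (0.1533309 − 0.1468674)/3 = 0.1554854
T_{2}^{(2)} = 0.1554854 + (0.1554854 − 0.1558647)/15 = 0.1554601
(Column j=1 coincides with Simpson's rule on the same nodes.)

0.15546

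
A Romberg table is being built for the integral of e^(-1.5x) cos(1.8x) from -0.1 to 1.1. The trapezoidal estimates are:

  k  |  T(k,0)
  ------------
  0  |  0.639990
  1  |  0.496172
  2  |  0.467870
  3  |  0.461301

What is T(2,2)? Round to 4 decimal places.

Richardson extrapolation on the trapezoidal column (denominator 4−1=3):
T(1,1) = 0.496172 + (0.496172 − 0.639990)/3 = 0.448233
T(2,1) = 0.467870 + (0.467870 − 0.496172)/3 = 0.458436
T(2,2) = (16·0.458436 − 0.448233) / 15 = 0.459116

0.4591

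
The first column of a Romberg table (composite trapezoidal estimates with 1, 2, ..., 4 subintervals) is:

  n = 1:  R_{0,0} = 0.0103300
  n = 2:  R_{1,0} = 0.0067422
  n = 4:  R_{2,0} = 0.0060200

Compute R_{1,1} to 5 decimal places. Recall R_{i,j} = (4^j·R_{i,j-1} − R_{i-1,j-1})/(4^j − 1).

R_{1,1} = (4·0.0067422 − 0.0103300) / 3 = 0.0055463

0.00555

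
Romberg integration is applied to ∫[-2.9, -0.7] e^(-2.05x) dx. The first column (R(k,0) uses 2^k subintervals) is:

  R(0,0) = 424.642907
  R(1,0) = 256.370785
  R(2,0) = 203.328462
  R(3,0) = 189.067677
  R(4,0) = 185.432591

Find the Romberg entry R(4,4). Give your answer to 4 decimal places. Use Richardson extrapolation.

184.2145

Richardson extrapolation on the trapezoidal column (denominator 4−1=3):
R(1,1) = 256.370785 + (256.370785 − 424.642907)/3 = 200.280078
R(2,1) = (4·203.328462 − 256.370785) / 3 = 185.647688
R(3,1) = (4·189.067677 − 203.328462) / 3 = 184.314082
R(4,1) = 185.432591 + (185.432591 − 189.067677)/3 = 184.220896
R(2,2) = (16·185.647688 − 200.280078) / 15 = 184.672195
R(3,2) = 184.314082 + (184.314082 − 185.647688)/15 = 184.225175
R(4,2) = (16·184.220896 − 184.314082) / 15 = 184.214684
R(3,3) = 184.225175 + (184.225175 − 184.672195)/63 = 184.218079
R(4,3) = (64·184.214684 − 184.225175) / 63 = 184.214517
R(4,4) = 184.214517 + (184.214517 − 184.218079)/255 = 184.214503
(Column j=1 coincides with Simpson's rule on the same nodes.)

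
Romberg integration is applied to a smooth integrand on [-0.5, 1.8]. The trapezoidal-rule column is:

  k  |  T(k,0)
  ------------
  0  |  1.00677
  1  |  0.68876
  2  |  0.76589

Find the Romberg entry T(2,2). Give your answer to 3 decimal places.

T(1,1) = (4·0.68876 − 1.00677) / 3 = 0.58276
T(2,1) = (4·0.76589 − 0.68876) / 3 = 0.79160
T(2,2) = (16·0.79160 − 0.58276) / 15 = 0.80552

0.806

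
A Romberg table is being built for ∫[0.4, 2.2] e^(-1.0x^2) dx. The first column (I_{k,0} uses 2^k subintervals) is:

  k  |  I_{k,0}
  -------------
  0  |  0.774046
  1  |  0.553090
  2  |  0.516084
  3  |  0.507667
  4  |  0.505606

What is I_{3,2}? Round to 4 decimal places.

I_{2,1} = (4·0.516084 − 0.553090) / 3 = 0.503749
I_{3,1} = 0.507667 + (0.507667 − 0.516084)/3 = 0.504861
I_{3,2} = (16·0.504861 − 0.503749) / 15 = 0.504935

0.5049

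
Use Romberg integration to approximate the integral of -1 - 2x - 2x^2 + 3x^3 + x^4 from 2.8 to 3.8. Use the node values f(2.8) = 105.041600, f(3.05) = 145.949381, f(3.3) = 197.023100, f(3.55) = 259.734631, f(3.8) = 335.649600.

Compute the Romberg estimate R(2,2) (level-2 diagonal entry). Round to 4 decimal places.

204.7889

R(0,0) (trapezoid, 1 panel, h=1.0000): 220.345600
R(1,0) (trapezoid, 2 panels, h=0.5000): 208.684350
R(2,0) (trapezoid, 4 panels, h=0.2500): 205.763178
R(1,1) = 208.684350 + (208.684350 − 220.345600)/3 = 204.797267
R(2,1) = 205.763178 + (205.763178 − 208.684350)/3 = 204.789454
R(2,2) = 204.789454 + (204.789454 − 204.797267)/15 = 204.788933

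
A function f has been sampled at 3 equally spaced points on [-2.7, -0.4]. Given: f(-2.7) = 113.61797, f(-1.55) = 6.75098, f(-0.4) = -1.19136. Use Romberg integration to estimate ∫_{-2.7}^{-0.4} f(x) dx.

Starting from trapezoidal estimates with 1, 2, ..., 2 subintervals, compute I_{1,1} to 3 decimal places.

53.448

I_{0,0} (trapezoid, 1 panel, h=2.3000): 129.29060
I_{1,0} (trapezoid, 2 panels, h=1.1500): 72.40893
I_{1,1} = 72.40893 + (72.40893 − 129.29060)/3 = 53.44837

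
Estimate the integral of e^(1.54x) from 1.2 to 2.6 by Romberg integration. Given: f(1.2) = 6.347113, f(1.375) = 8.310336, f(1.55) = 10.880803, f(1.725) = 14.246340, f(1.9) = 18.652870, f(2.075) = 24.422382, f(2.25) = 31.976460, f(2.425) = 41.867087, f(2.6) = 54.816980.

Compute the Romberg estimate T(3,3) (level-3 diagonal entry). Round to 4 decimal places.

T(0,0) (trapezoid, 1 panel, h=1.4000): 42.814865
T(1,0) (trapezoid, 2 panels, h=0.7000): 34.464442
T(2,0) (trapezoid, 4 panels, h=0.3500): 32.232263
T(3,0) (trapezoid, 8 panels, h=0.1750): 31.664207
T(1,1) = 34.464442 + (34.464442 − 42.814865)/3 = 31.680968
T(2,1) = 32.232263 + (32.232263 − 34.464442)/3 = 31.488203
T(3,1) = 31.664207 + (31.664207 − 32.232263)/3 = 31.474855
T(2,2) = 31.488203 + (31.488203 − 31.680968)/15 = 31.475352
T(3,2) = 31.474855 + (31.474855 − 31.488203)/15 = 31.473965
T(3,3) = 31.473965 + (31.473965 − 31.475352)/63 = 31.473943

31.4739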